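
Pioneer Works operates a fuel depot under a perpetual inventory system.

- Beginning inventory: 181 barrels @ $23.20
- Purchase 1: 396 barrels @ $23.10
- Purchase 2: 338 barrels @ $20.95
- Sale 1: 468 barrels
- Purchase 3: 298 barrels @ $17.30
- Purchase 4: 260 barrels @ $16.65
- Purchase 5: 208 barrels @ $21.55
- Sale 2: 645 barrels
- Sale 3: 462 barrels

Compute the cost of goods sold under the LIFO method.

COGS = $31,935.50

Sale 1 (468) [LIFO — newest first]: 338 @ $20.95 + 130 @ $23.10 = $10,084.10
Sale 2 (645) [LIFO — newest first]: 208 @ $21.55 + 260 @ $16.65 + 177 @ $17.30 = $11,873.50
Sale 3 (462) [LIFO — newest first]: 121 @ $17.30 + 266 @ $23.10 + 75 @ $23.20 = $9,977.90
Total COGS = $10,084.10 + $11,873.50 + $9,977.90 = $31,935.50
Ending inventory: 106 @ $23.20 = $2,459.20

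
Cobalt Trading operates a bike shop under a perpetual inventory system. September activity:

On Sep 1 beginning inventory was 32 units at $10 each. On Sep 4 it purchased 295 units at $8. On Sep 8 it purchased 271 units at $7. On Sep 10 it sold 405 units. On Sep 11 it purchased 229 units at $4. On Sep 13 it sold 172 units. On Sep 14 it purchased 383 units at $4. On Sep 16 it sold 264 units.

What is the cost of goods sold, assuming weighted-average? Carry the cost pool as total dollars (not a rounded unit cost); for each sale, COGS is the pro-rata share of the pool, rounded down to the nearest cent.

COGS = $5,305.46

After Sep 1: 32 on hand, pool $320.00 (≈ $10.0000 each)
After Sep 4: 327 on hand, pool $2,680.00 (≈ $8.1957 each)
After Sep 8: 598 on hand, pool $4,577.00 (≈ $7.6538 each)
Sep 10, sell 405: 405/598 × $4,577.00 → $3,099.80
After Sep 11: 422 on hand, pool $2,393.20 (≈ $5.6711 each)
Sep 13, sell 172: 172/422 × $2,393.20 → $975.42
After Sep 14: 633 on hand, pool $2,949.78 (≈ $4.6600 each)
Sep 16, sell 264: 264/633 × $2,949.78 → $1,230.24
Total COGS = $3,099.80 + $975.42 + $1,230.24 = $5,305.46
Ending inventory (cost pool remaining) = $1,719.54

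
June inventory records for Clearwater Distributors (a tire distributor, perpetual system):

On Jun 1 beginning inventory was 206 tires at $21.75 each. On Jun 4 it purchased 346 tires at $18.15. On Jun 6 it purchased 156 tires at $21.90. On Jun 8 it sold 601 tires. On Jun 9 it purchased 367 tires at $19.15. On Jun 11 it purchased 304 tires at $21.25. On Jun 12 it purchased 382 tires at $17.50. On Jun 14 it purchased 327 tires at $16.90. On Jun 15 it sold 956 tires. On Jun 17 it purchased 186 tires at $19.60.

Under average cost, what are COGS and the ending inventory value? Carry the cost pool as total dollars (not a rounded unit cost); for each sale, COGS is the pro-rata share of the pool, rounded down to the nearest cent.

After Jun 1: 206 on hand, pool $4,480.50 (≈ $21.7500 each)
After Jun 4: 552 on hand, pool $10,760.40 (≈ $19.4935 each)
After Jun 6: 708 on hand, pool $14,176.80 (≈ $20.0237 each)
Jun 8, sell 601: 601/708 × $14,176.80 → $12,034.26
After Jun 9: 474 on hand, pool $9,170.59 (≈ $19.3472 each)
After Jun 11: 778 on hand, pool $15,630.59 (≈ $20.0907 each)
After Jun 12: 1160 on hand, pool $22,315.59 (≈ $19.2376 each)
After Jun 14: 1487 on hand, pool $27,841.89 (≈ $18.7235 each)
Jun 15, sell 956: 956/1487 × $27,841.89 → $17,899.69
After Jun 17: 717 on hand, pool $13,587.80 (≈ $18.9509 each)
Total COGS = $12,034.26 + $17,899.69 = $29,933.95
Ending inventory (cost pool remaining) = $13,587.80
Check: goods available $43,521.75 = COGS $29,933.95 + ending $13,587.80

COGS = $29,933.95; ending inventory = $13,587.80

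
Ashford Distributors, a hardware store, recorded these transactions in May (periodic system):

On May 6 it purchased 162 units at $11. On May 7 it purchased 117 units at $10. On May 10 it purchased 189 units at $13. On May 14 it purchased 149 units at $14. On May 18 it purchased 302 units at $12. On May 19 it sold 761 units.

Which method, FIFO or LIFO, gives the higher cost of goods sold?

FIFO COGS: 162 @ $11 + 117 @ $10 + 189 @ $13 + 149 @ $14 + 144 @ $12 = $9,223
LIFO COGS: 302 @ $12 + 149 @ $14 + 189 @ $13 + 117 @ $10 + 4 @ $11 = $9,381

LIFO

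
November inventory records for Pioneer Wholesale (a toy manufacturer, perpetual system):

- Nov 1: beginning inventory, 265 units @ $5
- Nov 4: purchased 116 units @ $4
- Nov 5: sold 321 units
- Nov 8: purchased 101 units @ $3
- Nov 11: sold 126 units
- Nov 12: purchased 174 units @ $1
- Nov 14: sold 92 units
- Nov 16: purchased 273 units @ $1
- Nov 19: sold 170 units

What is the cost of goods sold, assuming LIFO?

Nov 5, 321 sold [LIFO — newest first]: 116 @ $4 + 205 @ $5 = $1,489
Nov 11, 126 sold [LIFO — newest first]: 101 @ $3 + 25 @ $5 = $428
Nov 14, 92 sold [LIFO — newest first]: 92 @ $1 = $92
Nov 19, 170 sold [LIFO — newest first]: 170 @ $1 = $170
Total COGS = $1,489 + $428 + $92 + $170 = $2,179
Ending inventory: 35 @ $5 + 82 @ $1 + 103 @ $1 = $360

COGS = $2,179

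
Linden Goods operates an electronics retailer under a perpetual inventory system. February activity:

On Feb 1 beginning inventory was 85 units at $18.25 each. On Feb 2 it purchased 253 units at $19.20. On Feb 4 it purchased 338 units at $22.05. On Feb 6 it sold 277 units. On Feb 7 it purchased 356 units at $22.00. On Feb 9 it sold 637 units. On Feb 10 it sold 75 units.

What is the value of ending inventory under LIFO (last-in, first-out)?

Ending inventory = $784.75

Feb 6, 277 sold [LIFO — newest first]: 277 @ $22.05 = $6,107.85
Feb 9, 637 sold [LIFO — newest first]: 356 @ $22.00 + 61 @ $22.05 + 220 @ $19.20 = $13,401.05
Feb 10, 75 sold [LIFO — newest first]: 33 @ $19.20 + 42 @ $18.25 = $1,400.10
Total COGS = $6,107.85 + $13,401.05 + $1,400.10 = $20,909.00
Ending inventory: 43 @ $18.25 = $784.75
Check: goods available $21,693.75 = COGS $20,909.00 + ending $784.75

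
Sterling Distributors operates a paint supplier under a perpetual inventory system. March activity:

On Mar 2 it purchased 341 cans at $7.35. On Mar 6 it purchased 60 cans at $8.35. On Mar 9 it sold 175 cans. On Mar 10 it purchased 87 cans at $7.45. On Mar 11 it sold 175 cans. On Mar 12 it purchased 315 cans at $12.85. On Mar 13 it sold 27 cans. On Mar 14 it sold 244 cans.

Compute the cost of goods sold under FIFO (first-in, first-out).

COGS = $5,364.55

Mar 9, 175 sold [FIFO — oldest first]: 175 @ $7.35 = $1,286.25
Mar 11, 175 sold [FIFO — oldest first]: 166 @ $7.35 + 9 @ $8.35 = $1,295.25
Mar 13, 27 sold [FIFO — oldest first]: 27 @ $8.35 = $225.45
Mar 14, 244 sold [FIFO — oldest first]: 24 @ $8.35 + 87 @ $7.45 + 133 @ $12.85 = $2,557.60
Total COGS = $1,286.25 + $1,295.25 + $225.45 + $2,557.60 = $5,364.55
Ending inventory: 182 @ $12.85 = $2,338.70
Check: goods available $7,703.25 = COGS $5,364.55 + ending $2,338.70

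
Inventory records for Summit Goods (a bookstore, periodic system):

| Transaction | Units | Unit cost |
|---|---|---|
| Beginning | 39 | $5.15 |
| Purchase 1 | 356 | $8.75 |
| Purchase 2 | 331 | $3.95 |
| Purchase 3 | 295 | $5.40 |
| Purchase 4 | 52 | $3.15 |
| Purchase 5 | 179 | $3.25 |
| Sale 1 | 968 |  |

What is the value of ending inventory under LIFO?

Sale 1 (968) [LIFO — newest first]: 179 @ $3.25 + 52 @ $3.15 + 295 @ $5.40 + 331 @ $3.95 + 111 @ $8.75 = $4,617.25
Ending inventory: 39 @ $5.15 + 245 @ $8.75 = $2,344.60

Ending inventory = $2,344.60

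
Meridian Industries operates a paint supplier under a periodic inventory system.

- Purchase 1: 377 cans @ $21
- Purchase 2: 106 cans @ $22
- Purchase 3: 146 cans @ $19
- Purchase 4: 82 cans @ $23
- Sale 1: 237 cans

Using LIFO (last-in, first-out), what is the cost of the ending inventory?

Sale 1 (237) [LIFO — newest first]: 82 @ $23 + 146 @ $19 + 9 @ $22 = $4,858
Ending inventory: 377 @ $21 + 97 @ $22 = $10,051
Check: goods available $14,909 = COGS $4,858 + ending $10,051

Ending inventory = $10,051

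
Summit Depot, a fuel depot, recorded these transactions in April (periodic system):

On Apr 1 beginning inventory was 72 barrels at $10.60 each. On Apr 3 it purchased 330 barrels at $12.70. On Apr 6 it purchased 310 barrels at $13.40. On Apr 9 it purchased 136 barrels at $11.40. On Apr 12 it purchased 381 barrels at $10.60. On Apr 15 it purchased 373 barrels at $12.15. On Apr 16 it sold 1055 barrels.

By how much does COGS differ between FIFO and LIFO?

FIFO COGS: 72 @ $10.60 + 330 @ $12.70 + 310 @ $13.40 + 136 @ $11.40 + 207 @ $10.60 = $12,852.80
LIFO COGS: 373 @ $12.15 + 381 @ $10.60 + 136 @ $11.40 + 165 @ $13.40 = $12,331.95
Difference = |$12,852.80 − $12,331.95| = $520.85

$520.85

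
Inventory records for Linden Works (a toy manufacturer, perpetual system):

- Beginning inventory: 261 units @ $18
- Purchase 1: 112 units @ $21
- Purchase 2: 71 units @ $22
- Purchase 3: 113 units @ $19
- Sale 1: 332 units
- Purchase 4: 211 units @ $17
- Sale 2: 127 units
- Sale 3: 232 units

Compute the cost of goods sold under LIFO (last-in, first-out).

Sale 1 (332) [LIFO — newest first]: 113 @ $19 + 71 @ $22 + 112 @ $21 + 36 @ $18 = $6,709
Sale 2 (127) [LIFO — newest first]: 127 @ $17 = $2,159
Sale 3 (232) [LIFO — newest first]: 84 @ $17 + 148 @ $18 = $4,092
Total COGS = $6,709 + $2,159 + $4,092 = $12,960
Ending inventory: 77 @ $18 = $1,386
Check: goods available $14,346 = COGS $12,960 + ending $1,386

COGS = $12,960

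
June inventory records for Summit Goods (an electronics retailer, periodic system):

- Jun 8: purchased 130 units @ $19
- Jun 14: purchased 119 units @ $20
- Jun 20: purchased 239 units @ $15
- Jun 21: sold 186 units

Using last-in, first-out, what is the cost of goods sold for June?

COGS = $2,790

Jun 21, 186 sold [LIFO — newest first]: 186 @ $15 = $2,790
Ending inventory: 130 @ $19 + 119 @ $20 + 53 @ $15 = $5,645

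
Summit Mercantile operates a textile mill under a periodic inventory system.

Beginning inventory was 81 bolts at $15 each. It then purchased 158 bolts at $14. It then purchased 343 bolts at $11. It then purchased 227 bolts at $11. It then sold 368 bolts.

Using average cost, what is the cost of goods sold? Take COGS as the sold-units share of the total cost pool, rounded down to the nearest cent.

COGS = $4,410.99

Sale 1, sell 368: 368/809 × $9,697.00 → $4,410.99
Ending inventory (cost pool remaining) = $5,286.01
Check: goods available $9,697.00 = COGS $4,410.99 + ending $5,286.01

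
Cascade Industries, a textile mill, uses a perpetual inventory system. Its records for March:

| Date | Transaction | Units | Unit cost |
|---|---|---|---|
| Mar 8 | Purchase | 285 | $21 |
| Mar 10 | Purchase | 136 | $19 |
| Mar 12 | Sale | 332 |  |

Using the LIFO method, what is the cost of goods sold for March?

Mar 12, 332 sold [LIFO — newest first]: 136 @ $19 + 196 @ $21 = $6,700
Ending inventory: 89 @ $21 = $1,869

COGS = $6,700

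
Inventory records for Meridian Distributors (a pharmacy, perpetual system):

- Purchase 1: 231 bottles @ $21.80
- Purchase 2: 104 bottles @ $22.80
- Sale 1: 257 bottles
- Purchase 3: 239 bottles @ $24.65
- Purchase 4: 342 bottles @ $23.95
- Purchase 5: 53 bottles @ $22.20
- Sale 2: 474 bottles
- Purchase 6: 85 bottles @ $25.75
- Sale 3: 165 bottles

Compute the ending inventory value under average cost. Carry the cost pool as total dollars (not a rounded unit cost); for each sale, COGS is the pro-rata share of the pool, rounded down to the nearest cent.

Ending inventory = $3,847.68

After Purchase 1: 231 on hand, pool $5,035.80 (≈ $21.8000 each)
After Purchase 2: 335 on hand, pool $7,407.00 (≈ $22.1104 each)
Sale 1, sell 257: 257/335 × $7,407.00 → $5,682.38
After Purchase 3: 317 on hand, pool $7,615.97 (≈ $24.0251 each)
After Purchase 4: 659 on hand, pool $15,806.87 (≈ $23.9861 each)
After Purchase 5: 712 on hand, pool $16,983.47 (≈ $23.8532 each)
Sale 2, sell 474: 474/712 × $16,983.47 → $11,306.41
After Purchase 6: 323 on hand, pool $7,865.81 (≈ $24.3524 each)
Sale 3, sell 165: 165/323 × $7,865.81 → $4,018.13
Total COGS = $5,682.38 + $11,306.41 + $4,018.13 = $21,006.92
Ending inventory (cost pool remaining) = $3,847.68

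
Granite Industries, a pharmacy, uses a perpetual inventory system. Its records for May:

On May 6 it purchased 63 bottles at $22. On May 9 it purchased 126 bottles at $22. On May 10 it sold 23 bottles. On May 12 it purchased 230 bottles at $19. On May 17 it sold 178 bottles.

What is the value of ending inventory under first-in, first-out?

May 10, 23 sold [FIFO — oldest first]: 23 @ $22 = $506
May 17, 178 sold [FIFO — oldest first]: 40 @ $22 + 126 @ $22 + 12 @ $19 = $3,880
Total COGS = $506 + $3,880 = $4,386
Ending inventory: 218 @ $19 = $4,142

Ending inventory = $4,142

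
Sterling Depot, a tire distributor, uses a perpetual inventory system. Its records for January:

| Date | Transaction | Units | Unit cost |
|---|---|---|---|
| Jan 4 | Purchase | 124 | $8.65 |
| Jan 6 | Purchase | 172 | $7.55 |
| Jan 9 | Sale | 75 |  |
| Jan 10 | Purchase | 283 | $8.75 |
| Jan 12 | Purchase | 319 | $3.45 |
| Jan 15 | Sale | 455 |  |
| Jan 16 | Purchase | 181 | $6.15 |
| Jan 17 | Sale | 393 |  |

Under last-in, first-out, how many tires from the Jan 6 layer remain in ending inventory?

Jan 9, 75 sold [LIFO — newest first]: 75 @ $7.55 = $566.25
Jan 15, 455 sold [LIFO — newest first]: 319 @ $3.45 + 136 @ $8.75 = $2,290.55
Jan 17, 393 sold [LIFO — newest first]: 181 @ $6.15 + 147 @ $8.75 + 65 @ $7.55 = $2,890.15
Total COGS = $566.25 + $2,290.55 + $2,890.15 = $5,746.95
Ending inventory: 124 @ $8.65 + 32 @ $7.55 = $1,314.20

32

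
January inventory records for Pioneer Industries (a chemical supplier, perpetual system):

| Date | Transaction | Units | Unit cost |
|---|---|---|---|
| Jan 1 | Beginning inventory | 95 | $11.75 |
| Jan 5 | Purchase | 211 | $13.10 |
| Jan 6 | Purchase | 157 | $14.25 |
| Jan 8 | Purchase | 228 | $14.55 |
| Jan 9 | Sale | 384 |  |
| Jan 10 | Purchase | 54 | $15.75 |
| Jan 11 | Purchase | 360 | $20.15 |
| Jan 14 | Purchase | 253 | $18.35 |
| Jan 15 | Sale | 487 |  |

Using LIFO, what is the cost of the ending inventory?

Jan 9, 384 sold [LIFO — newest first]: 228 @ $14.55 + 156 @ $14.25 = $5,540.40
Jan 15, 487 sold [LIFO — newest first]: 253 @ $18.35 + 234 @ $20.15 = $9,357.65
Total COGS = $5,540.40 + $9,357.65 = $14,898.05
Ending inventory: 95 @ $11.75 + 211 @ $13.10 + 1 @ $14.25 + 54 @ $15.75 + 126 @ $20.15 = $7,284.00

Ending inventory = $7,284.00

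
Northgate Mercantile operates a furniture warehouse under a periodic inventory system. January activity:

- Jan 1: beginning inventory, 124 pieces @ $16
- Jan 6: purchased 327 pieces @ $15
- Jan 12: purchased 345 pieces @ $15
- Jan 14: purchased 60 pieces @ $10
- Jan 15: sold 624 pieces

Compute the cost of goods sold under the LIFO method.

Jan 15, 624 sold [LIFO — newest first]: 60 @ $10 + 345 @ $15 + 219 @ $15 = $9,060
Ending inventory: 124 @ $16 + 108 @ $15 = $3,604
Check: goods available $12,664 = COGS $9,060 + ending $3,604

COGS = $9,060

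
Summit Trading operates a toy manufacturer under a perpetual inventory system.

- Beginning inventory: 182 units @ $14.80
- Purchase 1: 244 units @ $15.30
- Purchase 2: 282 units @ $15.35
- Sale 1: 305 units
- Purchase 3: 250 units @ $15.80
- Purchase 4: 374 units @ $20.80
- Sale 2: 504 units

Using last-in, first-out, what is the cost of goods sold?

Sale 1 (305) [LIFO — newest first]: 282 @ $15.35 + 23 @ $15.30 = $4,680.60
Sale 2 (504) [LIFO — newest first]: 374 @ $20.80 + 130 @ $15.80 = $9,833.20
Total COGS = $4,680.60 + $9,833.20 = $14,513.80
Ending inventory: 182 @ $14.80 + 221 @ $15.30 + 120 @ $15.80 = $7,970.90

COGS = $14,513.80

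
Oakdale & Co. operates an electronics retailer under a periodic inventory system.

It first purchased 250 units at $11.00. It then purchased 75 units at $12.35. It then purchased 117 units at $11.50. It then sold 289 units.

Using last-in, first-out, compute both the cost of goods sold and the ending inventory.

COGS = $3,338.75; ending inventory = $1,683.00

Sale 1 (289) [LIFO — newest first]: 117 @ $11.50 + 75 @ $12.35 + 97 @ $11.00 = $3,338.75
Ending inventory: 153 @ $11.00 = $1,683.00
Check: goods available $5,021.75 = COGS $3,338.75 + ending $1,683.00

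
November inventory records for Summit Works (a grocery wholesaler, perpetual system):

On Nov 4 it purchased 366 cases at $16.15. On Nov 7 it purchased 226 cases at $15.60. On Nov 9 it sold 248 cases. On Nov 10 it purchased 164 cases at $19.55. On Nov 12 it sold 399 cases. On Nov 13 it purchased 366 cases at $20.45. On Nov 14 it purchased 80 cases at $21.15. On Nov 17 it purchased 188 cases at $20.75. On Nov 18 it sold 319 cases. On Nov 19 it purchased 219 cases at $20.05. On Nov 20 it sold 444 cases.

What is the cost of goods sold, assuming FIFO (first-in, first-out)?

Nov 9, 248 sold [FIFO — oldest first]: 248 @ $16.15 = $4,005.20
Nov 12, 399 sold [FIFO — oldest first]: 118 @ $16.15 + 226 @ $15.60 + 55 @ $19.55 = $6,506.55
Nov 18, 319 sold [FIFO — oldest first]: 109 @ $19.55 + 210 @ $20.45 = $6,425.45
Nov 20, 444 sold [FIFO — oldest first]: 156 @ $20.45 + 80 @ $21.15 + 188 @ $20.75 + 20 @ $20.05 = $9,184.20
Total COGS = $4,005.20 + $6,506.55 + $6,425.45 + $9,184.20 = $26,121.40
Ending inventory: 199 @ $20.05 = $3,989.95

COGS = $26,121.40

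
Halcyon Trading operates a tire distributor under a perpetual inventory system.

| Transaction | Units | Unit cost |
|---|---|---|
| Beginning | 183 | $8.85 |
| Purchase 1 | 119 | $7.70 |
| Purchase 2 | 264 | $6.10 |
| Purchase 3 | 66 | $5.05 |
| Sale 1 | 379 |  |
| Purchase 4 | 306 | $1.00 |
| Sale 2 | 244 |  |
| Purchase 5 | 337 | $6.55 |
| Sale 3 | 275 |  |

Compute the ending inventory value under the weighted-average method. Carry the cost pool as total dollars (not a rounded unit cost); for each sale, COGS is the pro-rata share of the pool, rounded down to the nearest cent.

Ending inventory = $1,960.34

After Beginning: 183 on hand, pool $1,619.55 (≈ $8.8500 each)
After Purchase 1: 302 on hand, pool $2,535.85 (≈ $8.3969 each)
After Purchase 2: 566 on hand, pool $4,146.25 (≈ $7.3255 each)
After Purchase 3: 632 on hand, pool $4,479.55 (≈ $7.0879 each)
Sale 1, sell 379: 379/632 × $4,479.55 → $2,686.31
After Purchase 4: 559 on hand, pool $2,099.24 (≈ $3.7553 each)
Sale 2, sell 244: 244/559 × $2,099.24 → $916.30
After Purchase 5: 652 on hand, pool $3,390.29 (≈ $5.1998 each)
Sale 3, sell 275: 275/652 × $3,390.29 → $1,429.95
Total COGS = $2,686.31 + $916.30 + $1,429.95 = $5,032.56
Ending inventory (cost pool remaining) = $1,960.34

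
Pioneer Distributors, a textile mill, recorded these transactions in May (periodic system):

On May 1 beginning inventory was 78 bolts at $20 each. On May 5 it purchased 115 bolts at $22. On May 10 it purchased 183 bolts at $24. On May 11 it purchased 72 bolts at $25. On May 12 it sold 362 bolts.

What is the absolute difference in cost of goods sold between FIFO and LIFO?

$400

FIFO COGS: 78 @ $20 + 115 @ $22 + 169 @ $24 = $8,146
LIFO COGS: 72 @ $25 + 183 @ $24 + 107 @ $22 = $8,546
Difference = |$8,146 − $8,546| = $400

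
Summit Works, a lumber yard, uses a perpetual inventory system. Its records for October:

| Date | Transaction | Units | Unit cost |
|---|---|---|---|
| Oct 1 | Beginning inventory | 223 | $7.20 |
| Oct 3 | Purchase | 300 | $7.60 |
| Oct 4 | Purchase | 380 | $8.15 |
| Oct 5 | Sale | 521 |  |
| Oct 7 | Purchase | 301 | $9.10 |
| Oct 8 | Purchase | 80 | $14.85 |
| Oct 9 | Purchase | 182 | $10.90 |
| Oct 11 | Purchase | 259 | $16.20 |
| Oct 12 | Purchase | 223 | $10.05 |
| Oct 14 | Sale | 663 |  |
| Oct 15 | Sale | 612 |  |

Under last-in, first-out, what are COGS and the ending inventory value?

COGS = $18,236.05; ending inventory = $1,094.40

Oct 5, 521 sold [LIFO — newest first]: 380 @ $8.15 + 141 @ $7.60 = $4,168.60
Oct 14, 663 sold [LIFO — newest first]: 223 @ $10.05 + 259 @ $16.20 + 181 @ $10.90 = $8,409.85
Oct 15, 612 sold [LIFO — newest first]: 1 @ $10.90 + 80 @ $14.85 + 301 @ $9.10 + 159 @ $7.60 + 71 @ $7.20 = $5,657.60
Total COGS = $4,168.60 + $8,409.85 + $5,657.60 = $18,236.05
Ending inventory: 152 @ $7.20 = $1,094.40
Check: goods available $19,330.45 = COGS $18,236.05 + ending $1,094.40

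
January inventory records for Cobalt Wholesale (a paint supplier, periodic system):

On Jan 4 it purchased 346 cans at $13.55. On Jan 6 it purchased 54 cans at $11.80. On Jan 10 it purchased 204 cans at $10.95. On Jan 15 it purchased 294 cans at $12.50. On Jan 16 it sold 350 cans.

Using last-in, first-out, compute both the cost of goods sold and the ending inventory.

COGS = $4,288.20; ending inventory = $6,946.10

Jan 16, 350 sold [LIFO — newest first]: 294 @ $12.50 + 56 @ $10.95 = $4,288.20
Ending inventory: 346 @ $13.55 + 54 @ $11.80 + 148 @ $10.95 = $6,946.10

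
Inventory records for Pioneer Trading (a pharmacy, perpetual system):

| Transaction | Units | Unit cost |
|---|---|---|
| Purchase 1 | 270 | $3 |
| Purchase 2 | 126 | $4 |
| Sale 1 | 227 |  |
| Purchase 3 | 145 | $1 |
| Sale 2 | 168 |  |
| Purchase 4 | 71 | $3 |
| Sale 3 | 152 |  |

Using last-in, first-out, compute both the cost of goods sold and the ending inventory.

COGS = $1,477; ending inventory = $195

Sale 1 (227) [LIFO — newest first]: 126 @ $4 + 101 @ $3 = $807
Sale 2 (168) [LIFO — newest first]: 145 @ $1 + 23 @ $3 = $214
Sale 3 (152) [LIFO — newest first]: 71 @ $3 + 81 @ $3 = $456
Total COGS = $807 + $214 + $456 = $1,477
Ending inventory: 65 @ $3 = $195
Check: goods available $1,672 = COGS $1,477 + ending $195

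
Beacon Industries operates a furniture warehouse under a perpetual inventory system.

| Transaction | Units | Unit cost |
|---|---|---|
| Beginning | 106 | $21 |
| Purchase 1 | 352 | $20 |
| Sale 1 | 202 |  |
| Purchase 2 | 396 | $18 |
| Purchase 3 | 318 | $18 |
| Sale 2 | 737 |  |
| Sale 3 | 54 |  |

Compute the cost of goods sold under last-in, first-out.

Sale 1 (202) [LIFO — newest first]: 202 @ $20 = $4,040
Sale 2 (737) [LIFO — newest first]: 318 @ $18 + 396 @ $18 + 23 @ $20 = $13,312
Sale 3 (54) [LIFO — newest first]: 54 @ $20 = $1,080
Total COGS = $4,040 + $13,312 + $1,080 = $18,432
Ending inventory: 106 @ $21 + 73 @ $20 = $3,686

COGS = $18,432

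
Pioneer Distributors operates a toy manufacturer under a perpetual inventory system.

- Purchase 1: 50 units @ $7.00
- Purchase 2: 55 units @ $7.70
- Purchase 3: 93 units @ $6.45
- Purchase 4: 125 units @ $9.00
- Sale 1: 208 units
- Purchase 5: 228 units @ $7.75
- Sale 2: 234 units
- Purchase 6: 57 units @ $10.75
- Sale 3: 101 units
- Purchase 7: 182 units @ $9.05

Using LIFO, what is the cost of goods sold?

Sale 1 (208) [LIFO — newest first]: 125 @ $9.00 + 83 @ $6.45 = $1,660.35
Sale 2 (234) [LIFO — newest first]: 228 @ $7.75 + 6 @ $6.45 = $1,805.70
Sale 3 (101) [LIFO — newest first]: 57 @ $10.75 + 4 @ $6.45 + 40 @ $7.70 = $946.55
Total COGS = $1,660.35 + $1,805.70 + $946.55 = $4,412.60
Ending inventory: 50 @ $7.00 + 15 @ $7.70 + 182 @ $9.05 = $2,112.60

COGS = $4,412.60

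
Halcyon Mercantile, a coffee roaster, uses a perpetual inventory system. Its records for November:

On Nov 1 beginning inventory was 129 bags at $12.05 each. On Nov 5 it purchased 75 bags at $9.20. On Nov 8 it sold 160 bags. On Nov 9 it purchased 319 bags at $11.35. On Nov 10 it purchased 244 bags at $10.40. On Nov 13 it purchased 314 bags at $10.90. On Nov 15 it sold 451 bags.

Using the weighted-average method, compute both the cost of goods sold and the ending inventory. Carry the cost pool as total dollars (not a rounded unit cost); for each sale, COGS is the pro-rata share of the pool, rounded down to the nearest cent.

COGS = $6,689.00; ending inventory = $5,136.30

After Nov 1: 129 on hand, pool $1,554.45 (≈ $12.0500 each)
After Nov 5: 204 on hand, pool $2,244.45 (≈ $11.0022 each)
Nov 8, sell 160: 160/204 × $2,244.45 → $1,760.35
After Nov 9: 363 on hand, pool $4,104.75 (≈ $11.3079 each)
After Nov 10: 607 on hand, pool $6,642.35 (≈ $10.9429 each)
After Nov 13: 921 on hand, pool $10,064.95 (≈ $10.9283 each)
Nov 15, sell 451: 451/921 × $10,064.95 → $4,928.65
Total COGS = $1,760.35 + $4,928.65 = $6,689.00
Ending inventory (cost pool remaining) = $5,136.30
Check: goods available $11,825.30 = COGS $6,689.00 + ending $5,136.30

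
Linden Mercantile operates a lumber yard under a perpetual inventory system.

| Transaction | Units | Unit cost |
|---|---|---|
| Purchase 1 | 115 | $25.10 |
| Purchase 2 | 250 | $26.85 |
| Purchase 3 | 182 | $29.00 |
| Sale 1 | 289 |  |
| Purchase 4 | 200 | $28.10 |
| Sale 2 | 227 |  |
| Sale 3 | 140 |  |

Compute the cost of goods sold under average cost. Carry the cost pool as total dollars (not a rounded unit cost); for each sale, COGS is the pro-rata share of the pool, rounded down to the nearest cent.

After Purchase 1: 115 on hand, pool $2,886.50 (≈ $25.1000 each)
After Purchase 2: 365 on hand, pool $9,599.00 (≈ $26.2986 each)
After Purchase 3: 547 on hand, pool $14,877.00 (≈ $27.1974 each)
Sale 1, sell 289: 289/547 × $14,877.00 → $7,860.06
After Purchase 4: 458 on hand, pool $12,636.94 (≈ $27.5916 each)
Sale 2, sell 227: 227/458 × $12,636.94 → $6,263.28
Sale 3, sell 140: 140/231 × $6,373.66 → $3,862.82
Total COGS = $7,860.06 + $6,263.28 + $3,862.82 = $17,986.16
Ending inventory (cost pool remaining) = $2,510.84

COGS = $17,986.16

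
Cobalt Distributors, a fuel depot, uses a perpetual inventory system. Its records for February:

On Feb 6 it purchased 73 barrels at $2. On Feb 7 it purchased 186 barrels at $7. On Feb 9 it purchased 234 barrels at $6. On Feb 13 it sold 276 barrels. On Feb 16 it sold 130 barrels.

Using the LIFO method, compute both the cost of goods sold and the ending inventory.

Feb 13, 276 sold [LIFO — newest first]: 234 @ $6 + 42 @ $7 = $1,698
Feb 16, 130 sold [LIFO — newest first]: 130 @ $7 = $910
Total COGS = $1,698 + $910 = $2,608
Ending inventory: 73 @ $2 + 14 @ $7 = $244
Check: goods available $2,852 = COGS $2,608 + ending $244

COGS = $2,608; ending inventory = $244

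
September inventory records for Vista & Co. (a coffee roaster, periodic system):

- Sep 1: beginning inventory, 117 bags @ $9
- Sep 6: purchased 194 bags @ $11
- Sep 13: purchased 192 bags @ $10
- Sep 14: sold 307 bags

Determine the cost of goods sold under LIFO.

COGS = $3,185

Sep 14, 307 sold [LIFO — newest first]: 192 @ $10 + 115 @ $11 = $3,185
Ending inventory: 117 @ $9 + 79 @ $11 = $1,922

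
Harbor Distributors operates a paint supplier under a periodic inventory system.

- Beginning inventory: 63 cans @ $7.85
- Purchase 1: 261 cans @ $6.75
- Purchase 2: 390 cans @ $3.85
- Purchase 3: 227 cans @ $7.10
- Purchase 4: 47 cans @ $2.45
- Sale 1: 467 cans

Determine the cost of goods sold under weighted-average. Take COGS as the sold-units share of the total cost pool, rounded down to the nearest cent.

Sale 1, sell 467: 467/988 × $5,484.65 → $2,592.44
Ending inventory (cost pool remaining) = $2,892.21

COGS = $2,592.44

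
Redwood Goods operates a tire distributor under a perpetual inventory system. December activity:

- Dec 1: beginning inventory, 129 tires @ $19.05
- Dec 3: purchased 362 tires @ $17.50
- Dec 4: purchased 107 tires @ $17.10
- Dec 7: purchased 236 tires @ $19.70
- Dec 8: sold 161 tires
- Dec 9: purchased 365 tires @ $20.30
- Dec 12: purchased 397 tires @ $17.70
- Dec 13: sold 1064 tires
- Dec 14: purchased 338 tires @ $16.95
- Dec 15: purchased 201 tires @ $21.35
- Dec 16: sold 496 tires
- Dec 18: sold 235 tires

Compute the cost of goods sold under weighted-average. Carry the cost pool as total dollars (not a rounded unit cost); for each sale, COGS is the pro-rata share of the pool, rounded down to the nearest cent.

After Dec 1: 129 on hand, pool $2,457.45 (≈ $19.0500 each)
After Dec 3: 491 on hand, pool $8,792.45 (≈ $17.9072 each)
After Dec 4: 598 on hand, pool $10,622.15 (≈ $17.7628 each)
After Dec 7: 834 on hand, pool $15,271.35 (≈ $18.3110 each)
Dec 8, sell 161: 161/834 × $15,271.35 → $2,948.06
After Dec 9: 1038 on hand, pool $19,732.79 (≈ $19.0104 each)
After Dec 12: 1435 on hand, pool $26,759.69 (≈ $18.6479 each)
Dec 13, sell 1064: 1064/1435 × $26,759.69 → $19,841.33
After Dec 14: 709 on hand, pool $12,647.46 (≈ $17.8384 each)
After Dec 15: 910 on hand, pool $16,938.81 (≈ $18.6141 each)
Dec 16, sell 496: 496/910 × $16,938.81 → $9,232.58
Dec 18, sell 235: 235/414 × $7,706.23 → $4,374.30
Total COGS = $2,948.06 + $19,841.33 + $9,232.58 + $4,374.30 = $36,396.27
Ending inventory (cost pool remaining) = $3,331.93

COGS = $36,396.27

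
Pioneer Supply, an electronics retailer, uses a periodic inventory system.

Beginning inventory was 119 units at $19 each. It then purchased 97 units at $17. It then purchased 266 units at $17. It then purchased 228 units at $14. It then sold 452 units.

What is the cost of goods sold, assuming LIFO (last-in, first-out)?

Sale 1 (452) [LIFO — newest first]: 228 @ $14 + 224 @ $17 = $7,000
Ending inventory: 119 @ $19 + 97 @ $17 + 42 @ $17 = $4,624

COGS = $7,000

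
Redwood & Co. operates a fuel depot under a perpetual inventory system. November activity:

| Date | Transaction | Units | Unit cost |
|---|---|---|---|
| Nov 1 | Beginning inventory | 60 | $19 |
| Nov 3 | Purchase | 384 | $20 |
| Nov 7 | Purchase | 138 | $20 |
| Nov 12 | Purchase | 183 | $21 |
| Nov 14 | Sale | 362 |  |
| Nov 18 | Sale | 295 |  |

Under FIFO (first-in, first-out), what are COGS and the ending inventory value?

COGS = $13,155; ending inventory = $2,268

Nov 14, 362 sold [FIFO — oldest first]: 60 @ $19 + 302 @ $20 = $7,180
Nov 18, 295 sold [FIFO — oldest first]: 82 @ $20 + 138 @ $20 + 75 @ $21 = $5,975
Total COGS = $7,180 + $5,975 = $13,155
Ending inventory: 108 @ $21 = $2,268
Check: goods available $15,423 = COGS $13,155 + ending $2,268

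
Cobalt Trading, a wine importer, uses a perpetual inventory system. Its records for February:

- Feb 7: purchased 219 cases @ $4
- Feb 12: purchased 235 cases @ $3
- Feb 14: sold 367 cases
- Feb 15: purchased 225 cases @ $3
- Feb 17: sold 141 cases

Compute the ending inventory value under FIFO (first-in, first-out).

Ending inventory = $513

Feb 14, 367 sold [FIFO — oldest first]: 219 @ $4 + 148 @ $3 = $1,320
Feb 17, 141 sold [FIFO — oldest first]: 87 @ $3 + 54 @ $3 = $423
Total COGS = $1,320 + $423 = $1,743
Ending inventory: 171 @ $3 = $513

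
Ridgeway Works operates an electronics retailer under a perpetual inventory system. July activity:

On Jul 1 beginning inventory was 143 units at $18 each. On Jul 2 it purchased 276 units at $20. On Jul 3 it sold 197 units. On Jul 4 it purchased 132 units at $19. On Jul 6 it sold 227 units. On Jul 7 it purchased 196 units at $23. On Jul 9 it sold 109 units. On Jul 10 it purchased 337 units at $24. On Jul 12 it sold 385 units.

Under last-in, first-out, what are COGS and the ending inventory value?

COGS = $20,015; ending inventory = $3,183

Jul 3, 197 sold [LIFO — newest first]: 197 @ $20 = $3,940
Jul 6, 227 sold [LIFO — newest first]: 132 @ $19 + 79 @ $20 + 16 @ $18 = $4,376
Jul 9, 109 sold [LIFO — newest first]: 109 @ $23 = $2,507
Jul 12, 385 sold [LIFO — newest first]: 337 @ $24 + 48 @ $23 = $9,192
Total COGS = $3,940 + $4,376 + $2,507 + $9,192 = $20,015
Ending inventory: 127 @ $18 + 39 @ $23 = $3,183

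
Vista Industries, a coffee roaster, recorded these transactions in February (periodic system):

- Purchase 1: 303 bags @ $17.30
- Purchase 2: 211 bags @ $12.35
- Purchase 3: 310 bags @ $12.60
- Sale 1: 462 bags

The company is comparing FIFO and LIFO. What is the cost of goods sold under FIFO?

FIFO COGS: 303 @ $17.30 + 159 @ $12.35 = $7,205.55
LIFO COGS: 310 @ $12.60 + 152 @ $12.35 = $5,783.20

COGS = $7,205.55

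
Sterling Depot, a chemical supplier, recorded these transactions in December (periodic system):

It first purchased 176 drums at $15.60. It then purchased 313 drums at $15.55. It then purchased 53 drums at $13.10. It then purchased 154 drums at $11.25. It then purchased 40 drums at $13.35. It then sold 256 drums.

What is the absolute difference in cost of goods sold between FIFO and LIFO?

$888.85

FIFO COGS: 176 @ $15.60 + 80 @ $15.55 = $3,989.60
LIFO COGS: 40 @ $13.35 + 154 @ $11.25 + 53 @ $13.10 + 9 @ $15.55 = $3,100.75
Difference = |$3,989.60 − $3,100.75| = $888.85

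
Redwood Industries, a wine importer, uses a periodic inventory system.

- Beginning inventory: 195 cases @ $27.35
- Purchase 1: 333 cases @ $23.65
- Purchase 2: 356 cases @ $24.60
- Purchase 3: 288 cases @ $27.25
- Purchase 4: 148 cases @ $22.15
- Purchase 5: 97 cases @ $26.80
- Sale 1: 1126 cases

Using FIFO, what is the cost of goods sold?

COGS = $28,560.80

Sale 1 (1126) [FIFO — oldest first]: 195 @ $27.35 + 333 @ $23.65 + 356 @ $24.60 + 242 @ $27.25 = $28,560.80
Ending inventory: 46 @ $27.25 + 148 @ $22.15 + 97 @ $26.80 = $7,131.30
Check: goods available $35,692.10 = COGS $28,560.80 + ending $7,131.30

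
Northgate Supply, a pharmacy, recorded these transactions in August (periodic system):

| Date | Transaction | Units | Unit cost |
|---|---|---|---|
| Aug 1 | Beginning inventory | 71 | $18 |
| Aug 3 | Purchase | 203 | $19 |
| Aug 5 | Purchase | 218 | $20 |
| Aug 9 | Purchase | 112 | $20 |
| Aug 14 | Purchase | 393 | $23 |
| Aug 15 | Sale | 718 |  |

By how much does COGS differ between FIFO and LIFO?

FIFO COGS: 71 @ $18 + 203 @ $19 + 218 @ $20 + 112 @ $20 + 114 @ $23 = $14,357
LIFO COGS: 393 @ $23 + 112 @ $20 + 213 @ $20 = $15,539
Difference = |$14,357 − $15,539| = $1,182

$1,182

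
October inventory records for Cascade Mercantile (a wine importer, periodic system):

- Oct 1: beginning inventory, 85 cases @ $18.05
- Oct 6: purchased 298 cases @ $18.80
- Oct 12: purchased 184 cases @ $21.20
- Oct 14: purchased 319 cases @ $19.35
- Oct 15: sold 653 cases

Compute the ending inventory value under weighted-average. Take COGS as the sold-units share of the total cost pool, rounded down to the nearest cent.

Oct 15, sell 653: 653/886 × $17,210.10 → $12,684.19
Ending inventory (cost pool remaining) = $4,525.91
Check: goods available $17,210.10 = COGS $12,684.19 + ending $4,525.91

Ending inventory = $4,525.91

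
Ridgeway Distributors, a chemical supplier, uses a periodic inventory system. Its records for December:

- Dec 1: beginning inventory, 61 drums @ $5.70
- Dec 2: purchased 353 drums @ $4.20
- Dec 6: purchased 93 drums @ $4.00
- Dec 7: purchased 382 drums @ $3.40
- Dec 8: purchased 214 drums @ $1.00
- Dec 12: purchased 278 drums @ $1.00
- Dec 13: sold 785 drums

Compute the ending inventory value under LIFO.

Dec 13, 785 sold [LIFO — newest first]: 278 @ $1.00 + 214 @ $1.00 + 293 @ $3.40 = $1,488.20
Ending inventory: 61 @ $5.70 + 353 @ $4.20 + 93 @ $4.00 + 89 @ $3.40 = $2,504.90

Ending inventory = $2,504.90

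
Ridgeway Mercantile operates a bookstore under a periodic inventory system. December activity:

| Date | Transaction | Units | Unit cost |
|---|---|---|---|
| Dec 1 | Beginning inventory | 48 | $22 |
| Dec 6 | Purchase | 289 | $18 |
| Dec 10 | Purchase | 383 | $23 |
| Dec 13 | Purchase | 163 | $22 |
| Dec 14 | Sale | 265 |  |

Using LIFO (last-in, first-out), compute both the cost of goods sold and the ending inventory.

Dec 14, 265 sold [LIFO — newest first]: 163 @ $22 + 102 @ $23 = $5,932
Ending inventory: 48 @ $22 + 289 @ $18 + 281 @ $23 = $12,721

COGS = $5,932; ending inventory = $12,721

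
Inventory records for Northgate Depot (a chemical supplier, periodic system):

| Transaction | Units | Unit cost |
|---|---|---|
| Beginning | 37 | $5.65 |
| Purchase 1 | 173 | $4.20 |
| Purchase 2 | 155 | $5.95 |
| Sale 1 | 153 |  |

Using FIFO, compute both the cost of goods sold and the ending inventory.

COGS = $696.25; ending inventory = $1,161.65

Sale 1 (153) [FIFO — oldest first]: 37 @ $5.65 + 116 @ $4.20 = $696.25
Ending inventory: 57 @ $4.20 + 155 @ $5.95 = $1,161.65
Check: goods available $1,857.90 = COGS $696.25 + ending $1,161.65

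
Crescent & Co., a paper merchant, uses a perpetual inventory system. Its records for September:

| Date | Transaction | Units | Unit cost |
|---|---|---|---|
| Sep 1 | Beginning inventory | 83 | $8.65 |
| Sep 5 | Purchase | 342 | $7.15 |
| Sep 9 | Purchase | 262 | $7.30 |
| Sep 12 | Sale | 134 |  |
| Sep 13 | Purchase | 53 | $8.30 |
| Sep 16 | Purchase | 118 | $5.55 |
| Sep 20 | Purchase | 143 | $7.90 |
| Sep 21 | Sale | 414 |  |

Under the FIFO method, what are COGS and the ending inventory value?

COGS = $4,061.15; ending inventory = $3,239.20

Sep 12, 134 sold [FIFO — oldest first]: 83 @ $8.65 + 51 @ $7.15 = $1,082.60
Sep 21, 414 sold [FIFO — oldest first]: 291 @ $7.15 + 123 @ $7.30 = $2,978.55
Total COGS = $1,082.60 + $2,978.55 = $4,061.15
Ending inventory: 139 @ $7.30 + 53 @ $8.30 + 118 @ $5.55 + 143 @ $7.90 = $3,239.20
Check: goods available $7,300.35 = COGS $4,061.15 + ending $3,239.20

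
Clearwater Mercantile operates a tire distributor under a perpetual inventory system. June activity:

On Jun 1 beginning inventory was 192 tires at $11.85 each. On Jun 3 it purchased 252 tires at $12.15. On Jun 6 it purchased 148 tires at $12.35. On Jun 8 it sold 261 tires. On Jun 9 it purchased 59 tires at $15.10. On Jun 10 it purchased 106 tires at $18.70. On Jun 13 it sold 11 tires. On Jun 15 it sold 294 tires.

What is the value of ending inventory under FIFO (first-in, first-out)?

Ending inventory = $3,194.20

Jun 8, 261 sold [FIFO — oldest first]: 192 @ $11.85 + 69 @ $12.15 = $3,113.55
Jun 13, 11 sold [FIFO — oldest first]: 11 @ $12.15 = $133.65
Jun 15, 294 sold [FIFO — oldest first]: 172 @ $12.15 + 122 @ $12.35 = $3,596.50
Total COGS = $3,113.55 + $133.65 + $3,596.50 = $6,843.70
Ending inventory: 26 @ $12.35 + 59 @ $15.10 + 106 @ $18.70 = $3,194.20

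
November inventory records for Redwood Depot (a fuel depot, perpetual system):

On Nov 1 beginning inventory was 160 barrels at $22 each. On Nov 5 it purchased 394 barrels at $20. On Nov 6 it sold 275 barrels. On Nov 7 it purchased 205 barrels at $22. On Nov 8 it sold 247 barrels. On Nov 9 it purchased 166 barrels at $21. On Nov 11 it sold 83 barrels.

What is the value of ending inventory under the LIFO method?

Nov 6, 275 sold [LIFO — newest first]: 275 @ $20 = $5,500
Nov 8, 247 sold [LIFO — newest first]: 205 @ $22 + 42 @ $20 = $5,350
Nov 11, 83 sold [LIFO — newest first]: 83 @ $21 = $1,743
Total COGS = $5,500 + $5,350 + $1,743 = $12,593
Ending inventory: 160 @ $22 + 77 @ $20 + 83 @ $21 = $6,803

Ending inventory = $6,803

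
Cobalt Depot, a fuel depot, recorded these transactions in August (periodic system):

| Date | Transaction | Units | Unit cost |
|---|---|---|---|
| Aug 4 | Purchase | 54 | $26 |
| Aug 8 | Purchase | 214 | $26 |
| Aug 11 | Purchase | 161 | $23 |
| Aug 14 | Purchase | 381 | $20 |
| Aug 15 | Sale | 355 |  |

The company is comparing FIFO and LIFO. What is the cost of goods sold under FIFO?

COGS = $8,969

FIFO COGS: 54 @ $26 + 214 @ $26 + 87 @ $23 = $8,969
LIFO COGS: 355 @ $20 = $7,100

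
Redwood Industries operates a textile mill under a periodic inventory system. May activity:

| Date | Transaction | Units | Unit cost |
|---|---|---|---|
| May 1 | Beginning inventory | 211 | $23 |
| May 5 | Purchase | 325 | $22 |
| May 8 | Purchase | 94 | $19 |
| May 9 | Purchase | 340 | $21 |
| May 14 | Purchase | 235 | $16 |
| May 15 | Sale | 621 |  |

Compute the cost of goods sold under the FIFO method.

May 15, 621 sold [FIFO — oldest first]: 211 @ $23 + 325 @ $22 + 85 @ $19 = $13,618
Ending inventory: 9 @ $19 + 340 @ $21 + 235 @ $16 = $11,071
Check: goods available $24,689 = COGS $13,618 + ending $11,071

COGS = $13,618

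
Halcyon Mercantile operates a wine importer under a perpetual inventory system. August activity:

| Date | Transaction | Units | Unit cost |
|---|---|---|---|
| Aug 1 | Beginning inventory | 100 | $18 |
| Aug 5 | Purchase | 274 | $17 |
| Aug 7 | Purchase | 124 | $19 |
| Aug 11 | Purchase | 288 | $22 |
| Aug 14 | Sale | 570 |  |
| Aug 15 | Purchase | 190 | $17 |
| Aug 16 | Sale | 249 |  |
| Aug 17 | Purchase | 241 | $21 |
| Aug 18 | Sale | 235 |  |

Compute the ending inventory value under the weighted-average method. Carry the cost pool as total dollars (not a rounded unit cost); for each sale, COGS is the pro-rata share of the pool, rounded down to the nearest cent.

Ending inventory = $3,243.63

After Aug 1: 100 on hand, pool $1,800.00 (≈ $18.0000 each)
After Aug 5: 374 on hand, pool $6,458.00 (≈ $17.2674 each)
After Aug 7: 498 on hand, pool $8,814.00 (≈ $17.6988 each)
After Aug 11: 786 on hand, pool $15,150.00 (≈ $19.2748 each)
Aug 14, sell 570: 570/786 × $15,150.00 → $10,986.64
After Aug 15: 406 on hand, pool $7,393.36 (≈ $18.2102 each)
Aug 16, sell 249: 249/406 × $7,393.36 → $4,534.35
After Aug 17: 398 on hand, pool $7,920.01 (≈ $19.8995 each)
Aug 18, sell 235: 235/398 × $7,920.01 → $4,676.38
Total COGS = $10,986.64 + $4,534.35 + $4,676.38 = $20,197.37
Ending inventory (cost pool remaining) = $3,243.63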